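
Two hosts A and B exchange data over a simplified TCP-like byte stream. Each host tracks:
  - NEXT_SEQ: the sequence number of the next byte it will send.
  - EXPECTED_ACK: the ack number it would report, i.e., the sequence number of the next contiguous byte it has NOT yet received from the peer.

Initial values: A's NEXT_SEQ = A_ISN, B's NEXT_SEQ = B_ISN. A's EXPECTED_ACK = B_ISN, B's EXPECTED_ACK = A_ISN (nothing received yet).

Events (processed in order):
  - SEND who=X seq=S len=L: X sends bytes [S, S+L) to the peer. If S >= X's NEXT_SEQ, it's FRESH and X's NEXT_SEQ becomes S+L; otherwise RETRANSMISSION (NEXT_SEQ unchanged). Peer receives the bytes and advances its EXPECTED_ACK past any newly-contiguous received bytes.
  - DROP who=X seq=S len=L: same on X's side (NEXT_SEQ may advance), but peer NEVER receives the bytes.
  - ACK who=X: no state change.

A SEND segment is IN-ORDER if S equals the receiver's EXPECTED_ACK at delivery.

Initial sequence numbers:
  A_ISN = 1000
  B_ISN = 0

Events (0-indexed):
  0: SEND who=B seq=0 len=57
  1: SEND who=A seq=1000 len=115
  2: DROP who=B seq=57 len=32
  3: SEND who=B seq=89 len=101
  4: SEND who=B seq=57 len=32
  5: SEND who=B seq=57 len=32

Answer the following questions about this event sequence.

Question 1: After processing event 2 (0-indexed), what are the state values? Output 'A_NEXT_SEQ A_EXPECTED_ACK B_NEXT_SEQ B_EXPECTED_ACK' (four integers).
After event 0: A_seq=1000 A_ack=57 B_seq=57 B_ack=1000
After event 1: A_seq=1115 A_ack=57 B_seq=57 B_ack=1115
After event 2: A_seq=1115 A_ack=57 B_seq=89 B_ack=1115

1115 57 89 1115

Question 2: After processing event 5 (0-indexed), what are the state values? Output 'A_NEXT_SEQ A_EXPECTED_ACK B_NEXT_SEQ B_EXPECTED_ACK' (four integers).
After event 0: A_seq=1000 A_ack=57 B_seq=57 B_ack=1000
After event 1: A_seq=1115 A_ack=57 B_seq=57 B_ack=1115
After event 2: A_seq=1115 A_ack=57 B_seq=89 B_ack=1115
After event 3: A_seq=1115 A_ack=57 B_seq=190 B_ack=1115
After event 4: A_seq=1115 A_ack=190 B_seq=190 B_ack=1115
After event 5: A_seq=1115 A_ack=190 B_seq=190 B_ack=1115

1115 190 190 1115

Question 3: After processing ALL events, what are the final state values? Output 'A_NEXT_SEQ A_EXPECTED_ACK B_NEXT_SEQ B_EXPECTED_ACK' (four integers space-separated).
After event 0: A_seq=1000 A_ack=57 B_seq=57 B_ack=1000
After event 1: A_seq=1115 A_ack=57 B_seq=57 B_ack=1115
After event 2: A_seq=1115 A_ack=57 B_seq=89 B_ack=1115
After event 3: A_seq=1115 A_ack=57 B_seq=190 B_ack=1115
After event 4: A_seq=1115 A_ack=190 B_seq=190 B_ack=1115
After event 5: A_seq=1115 A_ack=190 B_seq=190 B_ack=1115

Answer: 1115 190 190 1115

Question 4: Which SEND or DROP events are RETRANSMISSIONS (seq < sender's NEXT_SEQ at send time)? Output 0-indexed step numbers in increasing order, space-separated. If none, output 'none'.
Answer: 4 5

Derivation:
Step 0: SEND seq=0 -> fresh
Step 1: SEND seq=1000 -> fresh
Step 2: DROP seq=57 -> fresh
Step 3: SEND seq=89 -> fresh
Step 4: SEND seq=57 -> retransmit
Step 5: SEND seq=57 -> retransmit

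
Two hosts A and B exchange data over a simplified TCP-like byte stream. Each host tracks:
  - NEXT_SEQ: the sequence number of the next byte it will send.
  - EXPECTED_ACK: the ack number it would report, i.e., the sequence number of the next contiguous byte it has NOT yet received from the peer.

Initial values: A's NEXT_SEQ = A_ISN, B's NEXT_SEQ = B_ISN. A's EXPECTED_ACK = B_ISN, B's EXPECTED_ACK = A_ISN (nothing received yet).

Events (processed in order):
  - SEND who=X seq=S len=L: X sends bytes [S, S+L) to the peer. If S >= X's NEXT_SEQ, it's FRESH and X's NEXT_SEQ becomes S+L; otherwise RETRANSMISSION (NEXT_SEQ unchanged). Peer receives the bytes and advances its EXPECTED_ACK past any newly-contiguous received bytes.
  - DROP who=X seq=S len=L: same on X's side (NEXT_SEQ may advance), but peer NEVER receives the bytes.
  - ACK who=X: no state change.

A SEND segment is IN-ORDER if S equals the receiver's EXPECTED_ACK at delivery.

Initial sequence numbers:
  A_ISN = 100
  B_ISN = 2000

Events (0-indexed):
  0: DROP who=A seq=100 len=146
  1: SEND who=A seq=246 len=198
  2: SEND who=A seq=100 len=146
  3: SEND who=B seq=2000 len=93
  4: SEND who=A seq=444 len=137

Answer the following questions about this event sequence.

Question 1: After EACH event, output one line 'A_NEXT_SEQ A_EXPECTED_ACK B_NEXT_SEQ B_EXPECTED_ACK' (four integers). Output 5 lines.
246 2000 2000 100
444 2000 2000 100
444 2000 2000 444
444 2093 2093 444
581 2093 2093 581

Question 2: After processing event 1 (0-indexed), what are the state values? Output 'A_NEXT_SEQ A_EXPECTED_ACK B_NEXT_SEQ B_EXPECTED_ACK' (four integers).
After event 0: A_seq=246 A_ack=2000 B_seq=2000 B_ack=100
After event 1: A_seq=444 A_ack=2000 B_seq=2000 B_ack=100

444 2000 2000 100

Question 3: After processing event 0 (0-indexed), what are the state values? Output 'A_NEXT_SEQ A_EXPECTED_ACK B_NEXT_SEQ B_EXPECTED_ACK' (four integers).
After event 0: A_seq=246 A_ack=2000 B_seq=2000 B_ack=100

246 2000 2000 100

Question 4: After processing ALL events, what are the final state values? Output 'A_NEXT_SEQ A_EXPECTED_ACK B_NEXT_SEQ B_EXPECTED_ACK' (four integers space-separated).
Answer: 581 2093 2093 581

Derivation:
After event 0: A_seq=246 A_ack=2000 B_seq=2000 B_ack=100
After event 1: A_seq=444 A_ack=2000 B_seq=2000 B_ack=100
After event 2: A_seq=444 A_ack=2000 B_seq=2000 B_ack=444
After event 3: A_seq=444 A_ack=2093 B_seq=2093 B_ack=444
After event 4: A_seq=581 A_ack=2093 B_seq=2093 B_ack=581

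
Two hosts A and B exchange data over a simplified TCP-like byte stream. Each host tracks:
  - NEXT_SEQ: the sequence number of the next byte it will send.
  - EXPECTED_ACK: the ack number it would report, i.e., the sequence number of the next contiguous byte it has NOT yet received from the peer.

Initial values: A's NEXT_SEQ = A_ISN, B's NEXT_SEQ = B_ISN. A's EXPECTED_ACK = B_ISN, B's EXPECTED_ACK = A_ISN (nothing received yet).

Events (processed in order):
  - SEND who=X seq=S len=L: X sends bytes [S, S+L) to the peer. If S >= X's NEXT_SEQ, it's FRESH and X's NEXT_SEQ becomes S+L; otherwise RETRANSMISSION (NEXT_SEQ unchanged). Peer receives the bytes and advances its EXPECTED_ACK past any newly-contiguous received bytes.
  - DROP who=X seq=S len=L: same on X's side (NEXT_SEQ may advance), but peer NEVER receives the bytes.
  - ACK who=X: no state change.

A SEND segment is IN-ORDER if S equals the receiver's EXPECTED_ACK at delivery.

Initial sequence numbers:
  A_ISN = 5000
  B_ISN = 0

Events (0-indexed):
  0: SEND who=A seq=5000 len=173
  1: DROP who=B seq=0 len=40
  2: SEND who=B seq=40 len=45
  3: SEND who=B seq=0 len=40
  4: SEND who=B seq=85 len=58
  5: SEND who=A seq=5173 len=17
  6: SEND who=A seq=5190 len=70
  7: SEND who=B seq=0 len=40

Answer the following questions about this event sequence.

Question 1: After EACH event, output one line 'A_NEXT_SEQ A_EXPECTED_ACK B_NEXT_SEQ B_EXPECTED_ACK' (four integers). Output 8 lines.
5173 0 0 5173
5173 0 40 5173
5173 0 85 5173
5173 85 85 5173
5173 143 143 5173
5190 143 143 5190
5260 143 143 5260
5260 143 143 5260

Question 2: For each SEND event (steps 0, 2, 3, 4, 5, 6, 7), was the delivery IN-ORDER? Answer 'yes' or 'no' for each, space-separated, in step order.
Step 0: SEND seq=5000 -> in-order
Step 2: SEND seq=40 -> out-of-order
Step 3: SEND seq=0 -> in-order
Step 4: SEND seq=85 -> in-order
Step 5: SEND seq=5173 -> in-order
Step 6: SEND seq=5190 -> in-order
Step 7: SEND seq=0 -> out-of-order

Answer: yes no yes yes yes yes no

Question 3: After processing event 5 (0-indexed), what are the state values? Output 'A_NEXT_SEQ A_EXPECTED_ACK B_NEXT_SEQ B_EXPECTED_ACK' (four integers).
After event 0: A_seq=5173 A_ack=0 B_seq=0 B_ack=5173
After event 1: A_seq=5173 A_ack=0 B_seq=40 B_ack=5173
After event 2: A_seq=5173 A_ack=0 B_seq=85 B_ack=5173
After event 3: A_seq=5173 A_ack=85 B_seq=85 B_ack=5173
After event 4: A_seq=5173 A_ack=143 B_seq=143 B_ack=5173
After event 5: A_seq=5190 A_ack=143 B_seq=143 B_ack=5190

5190 143 143 5190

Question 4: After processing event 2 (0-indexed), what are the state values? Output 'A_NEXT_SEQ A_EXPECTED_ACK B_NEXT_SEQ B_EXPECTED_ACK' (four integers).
After event 0: A_seq=5173 A_ack=0 B_seq=0 B_ack=5173
After event 1: A_seq=5173 A_ack=0 B_seq=40 B_ack=5173
After event 2: A_seq=5173 A_ack=0 B_seq=85 B_ack=5173

5173 0 85 5173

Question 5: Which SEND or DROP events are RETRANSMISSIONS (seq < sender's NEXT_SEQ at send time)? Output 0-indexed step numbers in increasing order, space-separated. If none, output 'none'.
Answer: 3 7

Derivation:
Step 0: SEND seq=5000 -> fresh
Step 1: DROP seq=0 -> fresh
Step 2: SEND seq=40 -> fresh
Step 3: SEND seq=0 -> retransmit
Step 4: SEND seq=85 -> fresh
Step 5: SEND seq=5173 -> fresh
Step 6: SEND seq=5190 -> fresh
Step 7: SEND seq=0 -> retransmit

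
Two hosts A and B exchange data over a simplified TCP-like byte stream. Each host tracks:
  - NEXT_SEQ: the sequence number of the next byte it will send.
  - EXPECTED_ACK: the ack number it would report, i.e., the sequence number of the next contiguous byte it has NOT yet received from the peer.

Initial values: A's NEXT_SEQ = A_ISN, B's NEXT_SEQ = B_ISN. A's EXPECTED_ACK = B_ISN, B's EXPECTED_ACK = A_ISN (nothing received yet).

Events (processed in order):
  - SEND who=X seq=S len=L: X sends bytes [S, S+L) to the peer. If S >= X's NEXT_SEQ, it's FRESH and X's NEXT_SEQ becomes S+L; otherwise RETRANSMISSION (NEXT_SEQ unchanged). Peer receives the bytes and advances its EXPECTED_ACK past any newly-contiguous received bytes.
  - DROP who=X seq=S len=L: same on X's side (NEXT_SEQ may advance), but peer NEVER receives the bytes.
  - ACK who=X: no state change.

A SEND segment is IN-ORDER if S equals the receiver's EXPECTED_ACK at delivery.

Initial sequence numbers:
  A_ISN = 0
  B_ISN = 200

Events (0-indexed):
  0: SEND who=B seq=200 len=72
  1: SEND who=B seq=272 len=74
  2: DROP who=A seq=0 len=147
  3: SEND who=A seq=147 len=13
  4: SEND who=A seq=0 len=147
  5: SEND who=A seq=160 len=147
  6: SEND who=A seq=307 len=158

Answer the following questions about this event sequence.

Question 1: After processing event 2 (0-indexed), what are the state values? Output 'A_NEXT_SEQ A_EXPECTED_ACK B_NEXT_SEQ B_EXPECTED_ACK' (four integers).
After event 0: A_seq=0 A_ack=272 B_seq=272 B_ack=0
After event 1: A_seq=0 A_ack=346 B_seq=346 B_ack=0
After event 2: A_seq=147 A_ack=346 B_seq=346 B_ack=0

147 346 346 0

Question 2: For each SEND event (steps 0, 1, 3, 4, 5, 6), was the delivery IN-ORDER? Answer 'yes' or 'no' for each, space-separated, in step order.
Answer: yes yes no yes yes yes

Derivation:
Step 0: SEND seq=200 -> in-order
Step 1: SEND seq=272 -> in-order
Step 3: SEND seq=147 -> out-of-order
Step 4: SEND seq=0 -> in-order
Step 5: SEND seq=160 -> in-order
Step 6: SEND seq=307 -> in-order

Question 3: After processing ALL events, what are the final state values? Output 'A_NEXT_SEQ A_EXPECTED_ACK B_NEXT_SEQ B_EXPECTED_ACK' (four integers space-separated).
Answer: 465 346 346 465

Derivation:
After event 0: A_seq=0 A_ack=272 B_seq=272 B_ack=0
After event 1: A_seq=0 A_ack=346 B_seq=346 B_ack=0
After event 2: A_seq=147 A_ack=346 B_seq=346 B_ack=0
After event 3: A_seq=160 A_ack=346 B_seq=346 B_ack=0
After event 4: A_seq=160 A_ack=346 B_seq=346 B_ack=160
After event 5: A_seq=307 A_ack=346 B_seq=346 B_ack=307
After event 6: A_seq=465 A_ack=346 B_seq=346 B_ack=465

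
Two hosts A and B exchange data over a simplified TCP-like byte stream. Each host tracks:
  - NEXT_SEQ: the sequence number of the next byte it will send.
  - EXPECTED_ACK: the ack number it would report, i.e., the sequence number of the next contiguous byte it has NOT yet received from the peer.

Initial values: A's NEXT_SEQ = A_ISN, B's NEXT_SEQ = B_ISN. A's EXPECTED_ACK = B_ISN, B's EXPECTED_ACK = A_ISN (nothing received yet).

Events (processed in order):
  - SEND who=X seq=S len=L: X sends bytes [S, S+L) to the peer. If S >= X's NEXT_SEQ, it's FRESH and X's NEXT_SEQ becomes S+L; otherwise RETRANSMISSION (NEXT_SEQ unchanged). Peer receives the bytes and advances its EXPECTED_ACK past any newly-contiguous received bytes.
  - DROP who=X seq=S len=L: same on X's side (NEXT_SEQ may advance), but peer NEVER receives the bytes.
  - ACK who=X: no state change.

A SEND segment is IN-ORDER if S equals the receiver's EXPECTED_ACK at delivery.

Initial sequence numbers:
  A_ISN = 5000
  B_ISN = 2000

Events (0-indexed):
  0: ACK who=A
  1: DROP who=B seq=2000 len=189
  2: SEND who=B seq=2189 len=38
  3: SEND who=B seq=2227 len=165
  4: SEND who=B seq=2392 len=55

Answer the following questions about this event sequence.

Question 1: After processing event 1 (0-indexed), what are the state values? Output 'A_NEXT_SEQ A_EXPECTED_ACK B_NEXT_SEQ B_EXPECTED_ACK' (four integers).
After event 0: A_seq=5000 A_ack=2000 B_seq=2000 B_ack=5000
After event 1: A_seq=5000 A_ack=2000 B_seq=2189 B_ack=5000

5000 2000 2189 5000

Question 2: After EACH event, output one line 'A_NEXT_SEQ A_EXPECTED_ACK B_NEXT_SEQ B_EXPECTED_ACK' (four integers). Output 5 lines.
5000 2000 2000 5000
5000 2000 2189 5000
5000 2000 2227 5000
5000 2000 2392 5000
5000 2000 2447 5000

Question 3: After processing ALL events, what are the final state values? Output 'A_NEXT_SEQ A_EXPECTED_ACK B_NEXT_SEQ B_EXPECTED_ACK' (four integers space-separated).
Answer: 5000 2000 2447 5000

Derivation:
After event 0: A_seq=5000 A_ack=2000 B_seq=2000 B_ack=5000
After event 1: A_seq=5000 A_ack=2000 B_seq=2189 B_ack=5000
After event 2: A_seq=5000 A_ack=2000 B_seq=2227 B_ack=5000
After event 3: A_seq=5000 A_ack=2000 B_seq=2392 B_ack=5000
After event 4: A_seq=5000 A_ack=2000 B_seq=2447 B_ack=5000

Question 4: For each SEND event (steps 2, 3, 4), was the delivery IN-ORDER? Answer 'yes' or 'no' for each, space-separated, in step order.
Step 2: SEND seq=2189 -> out-of-order
Step 3: SEND seq=2227 -> out-of-order
Step 4: SEND seq=2392 -> out-of-order

Answer: no no no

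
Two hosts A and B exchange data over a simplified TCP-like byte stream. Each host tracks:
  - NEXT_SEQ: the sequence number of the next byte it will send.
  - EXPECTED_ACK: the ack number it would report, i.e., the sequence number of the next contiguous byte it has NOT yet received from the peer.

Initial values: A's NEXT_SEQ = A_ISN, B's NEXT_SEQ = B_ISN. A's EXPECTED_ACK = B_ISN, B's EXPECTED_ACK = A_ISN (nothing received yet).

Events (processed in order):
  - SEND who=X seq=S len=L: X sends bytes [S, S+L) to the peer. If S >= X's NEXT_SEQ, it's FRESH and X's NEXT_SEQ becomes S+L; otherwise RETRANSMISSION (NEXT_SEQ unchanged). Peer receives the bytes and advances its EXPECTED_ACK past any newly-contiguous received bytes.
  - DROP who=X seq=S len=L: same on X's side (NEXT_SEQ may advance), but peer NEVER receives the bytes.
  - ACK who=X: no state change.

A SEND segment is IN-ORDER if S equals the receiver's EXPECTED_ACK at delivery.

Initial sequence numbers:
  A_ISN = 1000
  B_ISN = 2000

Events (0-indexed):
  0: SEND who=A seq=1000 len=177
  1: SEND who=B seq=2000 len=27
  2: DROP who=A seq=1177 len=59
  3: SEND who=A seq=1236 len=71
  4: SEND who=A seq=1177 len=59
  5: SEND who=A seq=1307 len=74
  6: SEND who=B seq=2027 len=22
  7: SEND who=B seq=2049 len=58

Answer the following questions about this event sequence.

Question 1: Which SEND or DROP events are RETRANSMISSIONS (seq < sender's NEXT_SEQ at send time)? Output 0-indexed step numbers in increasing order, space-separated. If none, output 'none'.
Answer: 4

Derivation:
Step 0: SEND seq=1000 -> fresh
Step 1: SEND seq=2000 -> fresh
Step 2: DROP seq=1177 -> fresh
Step 3: SEND seq=1236 -> fresh
Step 4: SEND seq=1177 -> retransmit
Step 5: SEND seq=1307 -> fresh
Step 6: SEND seq=2027 -> fresh
Step 7: SEND seq=2049 -> fresh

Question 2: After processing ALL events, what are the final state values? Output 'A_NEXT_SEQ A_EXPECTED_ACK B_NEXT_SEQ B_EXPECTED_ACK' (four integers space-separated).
After event 0: A_seq=1177 A_ack=2000 B_seq=2000 B_ack=1177
After event 1: A_seq=1177 A_ack=2027 B_seq=2027 B_ack=1177
After event 2: A_seq=1236 A_ack=2027 B_seq=2027 B_ack=1177
After event 3: A_seq=1307 A_ack=2027 B_seq=2027 B_ack=1177
After event 4: A_seq=1307 A_ack=2027 B_seq=2027 B_ack=1307
After event 5: A_seq=1381 A_ack=2027 B_seq=2027 B_ack=1381
After event 6: A_seq=1381 A_ack=2049 B_seq=2049 B_ack=1381
After event 7: A_seq=1381 A_ack=2107 B_seq=2107 B_ack=1381

Answer: 1381 2107 2107 1381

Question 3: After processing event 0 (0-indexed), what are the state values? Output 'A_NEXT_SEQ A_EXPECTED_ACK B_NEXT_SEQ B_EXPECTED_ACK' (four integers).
After event 0: A_seq=1177 A_ack=2000 B_seq=2000 B_ack=1177

1177 2000 2000 1177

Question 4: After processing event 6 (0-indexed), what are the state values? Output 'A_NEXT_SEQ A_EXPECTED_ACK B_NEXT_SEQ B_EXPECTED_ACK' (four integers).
After event 0: A_seq=1177 A_ack=2000 B_seq=2000 B_ack=1177
After event 1: A_seq=1177 A_ack=2027 B_seq=2027 B_ack=1177
After event 2: A_seq=1236 A_ack=2027 B_seq=2027 B_ack=1177
After event 3: A_seq=1307 A_ack=2027 B_seq=2027 B_ack=1177
After event 4: A_seq=1307 A_ack=2027 B_seq=2027 B_ack=1307
After event 5: A_seq=1381 A_ack=2027 B_seq=2027 B_ack=1381
After event 6: A_seq=1381 A_ack=2049 B_seq=2049 B_ack=1381

1381 2049 2049 1381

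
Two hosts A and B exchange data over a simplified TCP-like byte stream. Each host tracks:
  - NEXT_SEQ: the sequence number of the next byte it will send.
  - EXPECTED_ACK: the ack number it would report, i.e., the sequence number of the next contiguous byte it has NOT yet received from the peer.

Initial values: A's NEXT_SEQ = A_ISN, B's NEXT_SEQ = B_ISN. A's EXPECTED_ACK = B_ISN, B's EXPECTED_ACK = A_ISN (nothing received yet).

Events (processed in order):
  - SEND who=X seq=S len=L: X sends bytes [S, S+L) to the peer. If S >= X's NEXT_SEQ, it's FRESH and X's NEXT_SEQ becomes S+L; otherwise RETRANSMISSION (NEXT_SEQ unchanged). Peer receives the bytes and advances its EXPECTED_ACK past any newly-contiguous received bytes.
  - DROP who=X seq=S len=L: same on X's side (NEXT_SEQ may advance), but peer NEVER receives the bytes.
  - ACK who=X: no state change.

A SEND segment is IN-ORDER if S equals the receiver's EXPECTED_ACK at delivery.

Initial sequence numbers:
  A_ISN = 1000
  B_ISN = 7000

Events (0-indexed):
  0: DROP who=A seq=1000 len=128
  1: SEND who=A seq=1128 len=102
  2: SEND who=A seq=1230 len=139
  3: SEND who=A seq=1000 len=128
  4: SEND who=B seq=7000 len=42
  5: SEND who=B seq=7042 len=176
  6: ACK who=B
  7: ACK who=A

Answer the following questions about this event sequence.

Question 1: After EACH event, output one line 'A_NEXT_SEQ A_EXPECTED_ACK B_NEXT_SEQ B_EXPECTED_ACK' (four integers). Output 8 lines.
1128 7000 7000 1000
1230 7000 7000 1000
1369 7000 7000 1000
1369 7000 7000 1369
1369 7042 7042 1369
1369 7218 7218 1369
1369 7218 7218 1369
1369 7218 7218 1369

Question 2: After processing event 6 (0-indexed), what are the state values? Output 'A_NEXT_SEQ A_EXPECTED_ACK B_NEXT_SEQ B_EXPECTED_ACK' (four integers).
After event 0: A_seq=1128 A_ack=7000 B_seq=7000 B_ack=1000
After event 1: A_seq=1230 A_ack=7000 B_seq=7000 B_ack=1000
After event 2: A_seq=1369 A_ack=7000 B_seq=7000 B_ack=1000
After event 3: A_seq=1369 A_ack=7000 B_seq=7000 B_ack=1369
After event 4: A_seq=1369 A_ack=7042 B_seq=7042 B_ack=1369
After event 5: A_seq=1369 A_ack=7218 B_seq=7218 B_ack=1369
After event 6: A_seq=1369 A_ack=7218 B_seq=7218 B_ack=1369

1369 7218 7218 1369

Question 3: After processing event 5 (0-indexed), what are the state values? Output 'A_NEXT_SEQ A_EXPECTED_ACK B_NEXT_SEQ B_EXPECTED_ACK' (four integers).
After event 0: A_seq=1128 A_ack=7000 B_seq=7000 B_ack=1000
After event 1: A_seq=1230 A_ack=7000 B_seq=7000 B_ack=1000
After event 2: A_seq=1369 A_ack=7000 B_seq=7000 B_ack=1000
After event 3: A_seq=1369 A_ack=7000 B_seq=7000 B_ack=1369
After event 4: A_seq=1369 A_ack=7042 B_seq=7042 B_ack=1369
After event 5: A_seq=1369 A_ack=7218 B_seq=7218 B_ack=1369

1369 7218 7218 1369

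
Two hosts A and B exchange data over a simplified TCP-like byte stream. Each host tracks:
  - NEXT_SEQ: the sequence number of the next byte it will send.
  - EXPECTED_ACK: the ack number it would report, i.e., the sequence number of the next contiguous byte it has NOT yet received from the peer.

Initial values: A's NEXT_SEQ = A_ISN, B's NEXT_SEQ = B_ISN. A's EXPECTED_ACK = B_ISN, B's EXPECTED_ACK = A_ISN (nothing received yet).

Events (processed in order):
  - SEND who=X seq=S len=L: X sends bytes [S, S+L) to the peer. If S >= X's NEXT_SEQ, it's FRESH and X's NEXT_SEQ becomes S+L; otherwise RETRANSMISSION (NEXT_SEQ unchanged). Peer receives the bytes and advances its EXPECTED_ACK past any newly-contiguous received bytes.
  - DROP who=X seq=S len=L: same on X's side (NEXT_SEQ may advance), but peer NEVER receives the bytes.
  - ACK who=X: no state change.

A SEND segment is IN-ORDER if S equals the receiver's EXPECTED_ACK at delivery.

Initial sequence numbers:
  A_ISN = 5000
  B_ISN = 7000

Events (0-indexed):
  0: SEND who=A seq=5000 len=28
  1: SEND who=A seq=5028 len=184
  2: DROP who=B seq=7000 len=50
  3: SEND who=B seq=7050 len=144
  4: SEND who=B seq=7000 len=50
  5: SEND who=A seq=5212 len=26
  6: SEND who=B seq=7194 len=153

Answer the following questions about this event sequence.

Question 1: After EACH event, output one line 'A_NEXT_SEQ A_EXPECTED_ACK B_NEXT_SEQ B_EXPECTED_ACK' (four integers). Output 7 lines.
5028 7000 7000 5028
5212 7000 7000 5212
5212 7000 7050 5212
5212 7000 7194 5212
5212 7194 7194 5212
5238 7194 7194 5238
5238 7347 7347 5238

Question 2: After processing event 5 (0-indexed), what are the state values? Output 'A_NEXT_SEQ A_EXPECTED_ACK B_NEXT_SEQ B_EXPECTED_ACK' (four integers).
After event 0: A_seq=5028 A_ack=7000 B_seq=7000 B_ack=5028
After event 1: A_seq=5212 A_ack=7000 B_seq=7000 B_ack=5212
After event 2: A_seq=5212 A_ack=7000 B_seq=7050 B_ack=5212
After event 3: A_seq=5212 A_ack=7000 B_seq=7194 B_ack=5212
After event 4: A_seq=5212 A_ack=7194 B_seq=7194 B_ack=5212
After event 5: A_seq=5238 A_ack=7194 B_seq=7194 B_ack=5238

5238 7194 7194 5238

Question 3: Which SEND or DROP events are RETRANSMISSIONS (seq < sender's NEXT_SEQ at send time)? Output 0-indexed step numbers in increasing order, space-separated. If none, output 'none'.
Step 0: SEND seq=5000 -> fresh
Step 1: SEND seq=5028 -> fresh
Step 2: DROP seq=7000 -> fresh
Step 3: SEND seq=7050 -> fresh
Step 4: SEND seq=7000 -> retransmit
Step 5: SEND seq=5212 -> fresh
Step 6: SEND seq=7194 -> fresh

Answer: 4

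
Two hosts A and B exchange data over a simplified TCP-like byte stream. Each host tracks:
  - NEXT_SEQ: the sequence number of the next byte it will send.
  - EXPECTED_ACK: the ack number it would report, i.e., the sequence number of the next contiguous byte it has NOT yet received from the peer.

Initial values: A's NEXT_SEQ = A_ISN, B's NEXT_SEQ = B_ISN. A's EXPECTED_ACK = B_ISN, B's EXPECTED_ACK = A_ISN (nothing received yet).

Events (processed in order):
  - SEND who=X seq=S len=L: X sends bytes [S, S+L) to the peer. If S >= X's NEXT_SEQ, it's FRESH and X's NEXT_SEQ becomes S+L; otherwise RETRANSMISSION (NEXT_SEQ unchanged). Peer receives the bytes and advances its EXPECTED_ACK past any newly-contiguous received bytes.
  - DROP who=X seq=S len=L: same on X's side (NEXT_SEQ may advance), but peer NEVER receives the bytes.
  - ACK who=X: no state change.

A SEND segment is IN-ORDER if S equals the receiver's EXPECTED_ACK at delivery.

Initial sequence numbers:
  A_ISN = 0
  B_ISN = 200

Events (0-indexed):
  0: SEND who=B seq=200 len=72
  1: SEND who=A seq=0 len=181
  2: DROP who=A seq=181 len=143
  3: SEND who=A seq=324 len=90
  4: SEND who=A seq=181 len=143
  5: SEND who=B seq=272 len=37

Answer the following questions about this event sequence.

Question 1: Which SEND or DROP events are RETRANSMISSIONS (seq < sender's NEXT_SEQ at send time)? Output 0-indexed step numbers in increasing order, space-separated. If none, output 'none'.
Step 0: SEND seq=200 -> fresh
Step 1: SEND seq=0 -> fresh
Step 2: DROP seq=181 -> fresh
Step 3: SEND seq=324 -> fresh
Step 4: SEND seq=181 -> retransmit
Step 5: SEND seq=272 -> fresh

Answer: 4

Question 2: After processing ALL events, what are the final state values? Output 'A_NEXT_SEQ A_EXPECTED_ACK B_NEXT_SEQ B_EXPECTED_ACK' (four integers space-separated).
Answer: 414 309 309 414

Derivation:
After event 0: A_seq=0 A_ack=272 B_seq=272 B_ack=0
After event 1: A_seq=181 A_ack=272 B_seq=272 B_ack=181
After event 2: A_seq=324 A_ack=272 B_seq=272 B_ack=181
After event 3: A_seq=414 A_ack=272 B_seq=272 B_ack=181
After event 4: A_seq=414 A_ack=272 B_seq=272 B_ack=414
After event 5: A_seq=414 A_ack=309 B_seq=309 B_ack=414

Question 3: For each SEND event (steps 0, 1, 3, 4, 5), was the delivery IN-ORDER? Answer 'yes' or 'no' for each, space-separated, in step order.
Answer: yes yes no yes yes

Derivation:
Step 0: SEND seq=200 -> in-order
Step 1: SEND seq=0 -> in-order
Step 3: SEND seq=324 -> out-of-order
Step 4: SEND seq=181 -> in-order
Step 5: SEND seq=272 -> in-order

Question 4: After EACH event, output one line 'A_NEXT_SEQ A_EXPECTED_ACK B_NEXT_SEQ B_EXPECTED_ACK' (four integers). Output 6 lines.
0 272 272 0
181 272 272 181
324 272 272 181
414 272 272 181
414 272 272 414
414 309 309 414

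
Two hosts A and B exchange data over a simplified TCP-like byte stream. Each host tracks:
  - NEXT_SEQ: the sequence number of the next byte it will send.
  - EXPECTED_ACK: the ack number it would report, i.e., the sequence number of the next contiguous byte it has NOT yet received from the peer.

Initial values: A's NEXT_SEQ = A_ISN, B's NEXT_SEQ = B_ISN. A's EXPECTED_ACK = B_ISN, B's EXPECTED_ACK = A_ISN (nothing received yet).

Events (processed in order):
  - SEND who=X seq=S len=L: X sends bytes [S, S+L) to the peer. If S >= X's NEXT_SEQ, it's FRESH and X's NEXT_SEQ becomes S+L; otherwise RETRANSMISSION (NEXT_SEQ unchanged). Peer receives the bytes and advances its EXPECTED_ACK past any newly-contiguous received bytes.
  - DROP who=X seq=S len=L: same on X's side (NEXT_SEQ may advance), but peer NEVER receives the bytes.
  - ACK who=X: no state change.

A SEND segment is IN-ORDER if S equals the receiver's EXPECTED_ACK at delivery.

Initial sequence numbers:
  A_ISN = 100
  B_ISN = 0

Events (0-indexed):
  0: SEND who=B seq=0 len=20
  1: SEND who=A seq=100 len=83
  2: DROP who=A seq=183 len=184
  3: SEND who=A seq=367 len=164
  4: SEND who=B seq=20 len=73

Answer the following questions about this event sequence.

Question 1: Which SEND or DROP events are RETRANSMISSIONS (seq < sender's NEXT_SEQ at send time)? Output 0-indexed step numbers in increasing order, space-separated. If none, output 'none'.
Step 0: SEND seq=0 -> fresh
Step 1: SEND seq=100 -> fresh
Step 2: DROP seq=183 -> fresh
Step 3: SEND seq=367 -> fresh
Step 4: SEND seq=20 -> fresh

Answer: none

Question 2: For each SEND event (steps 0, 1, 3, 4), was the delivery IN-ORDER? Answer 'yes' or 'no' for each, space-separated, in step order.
Answer: yes yes no yes

Derivation:
Step 0: SEND seq=0 -> in-order
Step 1: SEND seq=100 -> in-order
Step 3: SEND seq=367 -> out-of-order
Step 4: SEND seq=20 -> in-order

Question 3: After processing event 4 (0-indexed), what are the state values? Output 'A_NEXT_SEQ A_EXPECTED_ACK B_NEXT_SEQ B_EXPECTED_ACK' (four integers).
After event 0: A_seq=100 A_ack=20 B_seq=20 B_ack=100
After event 1: A_seq=183 A_ack=20 B_seq=20 B_ack=183
After event 2: A_seq=367 A_ack=20 B_seq=20 B_ack=183
After event 3: A_seq=531 A_ack=20 B_seq=20 B_ack=183
After event 4: A_seq=531 A_ack=93 B_seq=93 B_ack=183

531 93 93 183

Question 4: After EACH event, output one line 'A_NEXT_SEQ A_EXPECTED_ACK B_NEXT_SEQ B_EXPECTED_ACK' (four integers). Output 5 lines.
100 20 20 100
183 20 20 183
367 20 20 183
531 20 20 183
531 93 93 183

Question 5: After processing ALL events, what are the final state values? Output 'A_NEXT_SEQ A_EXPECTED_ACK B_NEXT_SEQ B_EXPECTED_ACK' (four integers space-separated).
Answer: 531 93 93 183

Derivation:
After event 0: A_seq=100 A_ack=20 B_seq=20 B_ack=100
After event 1: A_seq=183 A_ack=20 B_seq=20 B_ack=183
After event 2: A_seq=367 A_ack=20 B_seq=20 B_ack=183
After event 3: A_seq=531 A_ack=20 B_seq=20 B_ack=183
After event 4: A_seq=531 A_ack=93 B_seq=93 B_ack=183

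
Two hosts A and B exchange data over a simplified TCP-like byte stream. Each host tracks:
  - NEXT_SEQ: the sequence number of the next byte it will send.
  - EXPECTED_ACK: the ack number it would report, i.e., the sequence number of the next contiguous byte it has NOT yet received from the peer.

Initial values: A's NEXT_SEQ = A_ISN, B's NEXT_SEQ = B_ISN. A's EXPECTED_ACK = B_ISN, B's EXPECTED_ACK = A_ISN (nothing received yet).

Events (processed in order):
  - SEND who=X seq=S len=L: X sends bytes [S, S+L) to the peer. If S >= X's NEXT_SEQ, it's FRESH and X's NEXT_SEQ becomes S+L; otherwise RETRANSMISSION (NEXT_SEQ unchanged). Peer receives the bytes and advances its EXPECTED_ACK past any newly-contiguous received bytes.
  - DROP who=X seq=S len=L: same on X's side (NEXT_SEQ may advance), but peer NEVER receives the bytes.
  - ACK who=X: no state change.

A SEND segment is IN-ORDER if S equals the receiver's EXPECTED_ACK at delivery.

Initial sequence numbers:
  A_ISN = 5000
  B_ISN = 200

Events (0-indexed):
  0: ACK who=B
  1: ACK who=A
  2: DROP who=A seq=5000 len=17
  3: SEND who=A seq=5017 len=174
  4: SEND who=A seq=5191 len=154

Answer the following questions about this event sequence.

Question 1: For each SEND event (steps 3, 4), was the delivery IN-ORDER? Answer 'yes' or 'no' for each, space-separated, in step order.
Step 3: SEND seq=5017 -> out-of-order
Step 4: SEND seq=5191 -> out-of-order

Answer: no no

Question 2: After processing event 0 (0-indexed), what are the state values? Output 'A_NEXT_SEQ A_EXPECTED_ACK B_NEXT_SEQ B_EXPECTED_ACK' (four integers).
After event 0: A_seq=5000 A_ack=200 B_seq=200 B_ack=5000

5000 200 200 5000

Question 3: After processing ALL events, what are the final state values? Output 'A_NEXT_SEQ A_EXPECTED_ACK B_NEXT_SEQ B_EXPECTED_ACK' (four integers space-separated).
Answer: 5345 200 200 5000

Derivation:
After event 0: A_seq=5000 A_ack=200 B_seq=200 B_ack=5000
After event 1: A_seq=5000 A_ack=200 B_seq=200 B_ack=5000
After event 2: A_seq=5017 A_ack=200 B_seq=200 B_ack=5000
After event 3: A_seq=5191 A_ack=200 B_seq=200 B_ack=5000
After event 4: A_seq=5345 A_ack=200 B_seq=200 B_ack=5000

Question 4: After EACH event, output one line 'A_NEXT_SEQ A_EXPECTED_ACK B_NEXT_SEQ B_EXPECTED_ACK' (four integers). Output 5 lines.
5000 200 200 5000
5000 200 200 5000
5017 200 200 5000
5191 200 200 5000
5345 200 200 5000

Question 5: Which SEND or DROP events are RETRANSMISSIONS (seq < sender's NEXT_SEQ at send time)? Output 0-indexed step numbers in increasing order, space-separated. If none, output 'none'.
Answer: none

Derivation:
Step 2: DROP seq=5000 -> fresh
Step 3: SEND seq=5017 -> fresh
Step 4: SEND seq=5191 -> fresh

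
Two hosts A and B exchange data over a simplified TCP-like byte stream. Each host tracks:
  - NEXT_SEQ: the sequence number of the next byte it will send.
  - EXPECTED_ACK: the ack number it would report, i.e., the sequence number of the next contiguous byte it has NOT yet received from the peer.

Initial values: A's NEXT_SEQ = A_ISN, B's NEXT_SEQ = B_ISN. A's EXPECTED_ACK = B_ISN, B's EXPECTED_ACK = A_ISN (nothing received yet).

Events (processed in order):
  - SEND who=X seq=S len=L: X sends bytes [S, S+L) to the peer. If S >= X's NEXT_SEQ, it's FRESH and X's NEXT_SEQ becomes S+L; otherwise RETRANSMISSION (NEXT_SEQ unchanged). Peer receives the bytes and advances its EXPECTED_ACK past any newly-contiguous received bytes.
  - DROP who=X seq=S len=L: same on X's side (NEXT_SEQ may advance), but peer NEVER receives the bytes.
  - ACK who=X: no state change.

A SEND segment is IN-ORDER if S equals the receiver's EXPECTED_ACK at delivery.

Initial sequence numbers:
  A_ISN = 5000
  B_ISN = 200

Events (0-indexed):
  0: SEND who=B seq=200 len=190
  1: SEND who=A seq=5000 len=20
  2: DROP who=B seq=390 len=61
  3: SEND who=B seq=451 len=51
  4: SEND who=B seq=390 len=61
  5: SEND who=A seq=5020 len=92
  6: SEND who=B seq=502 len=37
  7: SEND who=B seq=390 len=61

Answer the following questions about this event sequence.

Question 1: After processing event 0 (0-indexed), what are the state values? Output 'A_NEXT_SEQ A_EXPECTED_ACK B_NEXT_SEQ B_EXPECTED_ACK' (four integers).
After event 0: A_seq=5000 A_ack=390 B_seq=390 B_ack=5000

5000 390 390 5000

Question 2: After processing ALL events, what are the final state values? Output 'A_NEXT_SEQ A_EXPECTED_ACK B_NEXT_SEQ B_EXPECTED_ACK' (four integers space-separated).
Answer: 5112 539 539 5112

Derivation:
After event 0: A_seq=5000 A_ack=390 B_seq=390 B_ack=5000
After event 1: A_seq=5020 A_ack=390 B_seq=390 B_ack=5020
After event 2: A_seq=5020 A_ack=390 B_seq=451 B_ack=5020
After event 3: A_seq=5020 A_ack=390 B_seq=502 B_ack=5020
After event 4: A_seq=5020 A_ack=502 B_seq=502 B_ack=5020
After event 5: A_seq=5112 A_ack=502 B_seq=502 B_ack=5112
After event 6: A_seq=5112 A_ack=539 B_seq=539 B_ack=5112
After event 7: A_seq=5112 A_ack=539 B_seq=539 B_ack=5112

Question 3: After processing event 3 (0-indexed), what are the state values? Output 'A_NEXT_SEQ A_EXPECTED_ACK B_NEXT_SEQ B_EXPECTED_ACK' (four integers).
After event 0: A_seq=5000 A_ack=390 B_seq=390 B_ack=5000
After event 1: A_seq=5020 A_ack=390 B_seq=390 B_ack=5020
After event 2: A_seq=5020 A_ack=390 B_seq=451 B_ack=5020
After event 3: A_seq=5020 A_ack=390 B_seq=502 B_ack=5020

5020 390 502 5020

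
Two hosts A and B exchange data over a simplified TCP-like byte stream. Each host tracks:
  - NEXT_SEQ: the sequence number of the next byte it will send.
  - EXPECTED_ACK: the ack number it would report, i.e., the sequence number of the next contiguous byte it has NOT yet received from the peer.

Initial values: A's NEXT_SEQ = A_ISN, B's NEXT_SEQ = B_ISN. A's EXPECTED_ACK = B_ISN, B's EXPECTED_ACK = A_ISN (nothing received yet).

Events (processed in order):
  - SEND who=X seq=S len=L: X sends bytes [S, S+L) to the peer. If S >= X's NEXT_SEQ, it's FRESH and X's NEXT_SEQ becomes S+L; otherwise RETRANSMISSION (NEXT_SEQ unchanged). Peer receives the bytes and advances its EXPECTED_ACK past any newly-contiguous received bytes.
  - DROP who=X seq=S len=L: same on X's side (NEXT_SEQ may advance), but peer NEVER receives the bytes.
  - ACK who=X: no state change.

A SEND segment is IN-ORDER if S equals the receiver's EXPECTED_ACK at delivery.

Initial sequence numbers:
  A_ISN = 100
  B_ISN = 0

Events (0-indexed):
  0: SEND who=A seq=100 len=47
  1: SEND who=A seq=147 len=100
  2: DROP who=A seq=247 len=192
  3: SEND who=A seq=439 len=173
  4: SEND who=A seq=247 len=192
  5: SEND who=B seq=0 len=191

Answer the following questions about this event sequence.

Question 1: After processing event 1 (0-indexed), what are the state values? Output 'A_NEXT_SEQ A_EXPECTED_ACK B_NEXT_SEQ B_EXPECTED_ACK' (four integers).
After event 0: A_seq=147 A_ack=0 B_seq=0 B_ack=147
After event 1: A_seq=247 A_ack=0 B_seq=0 B_ack=247

247 0 0 247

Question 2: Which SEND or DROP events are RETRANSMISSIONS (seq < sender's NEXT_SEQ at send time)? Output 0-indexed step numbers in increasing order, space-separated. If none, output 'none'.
Step 0: SEND seq=100 -> fresh
Step 1: SEND seq=147 -> fresh
Step 2: DROP seq=247 -> fresh
Step 3: SEND seq=439 -> fresh
Step 4: SEND seq=247 -> retransmit
Step 5: SEND seq=0 -> fresh

Answer: 4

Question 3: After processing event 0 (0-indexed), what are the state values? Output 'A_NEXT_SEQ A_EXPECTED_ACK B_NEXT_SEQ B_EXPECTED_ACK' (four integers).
After event 0: A_seq=147 A_ack=0 B_seq=0 B_ack=147

147 0 0 147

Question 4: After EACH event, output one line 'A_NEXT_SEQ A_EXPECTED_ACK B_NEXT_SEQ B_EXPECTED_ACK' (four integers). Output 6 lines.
147 0 0 147
247 0 0 247
439 0 0 247
612 0 0 247
612 0 0 612
612 191 191 612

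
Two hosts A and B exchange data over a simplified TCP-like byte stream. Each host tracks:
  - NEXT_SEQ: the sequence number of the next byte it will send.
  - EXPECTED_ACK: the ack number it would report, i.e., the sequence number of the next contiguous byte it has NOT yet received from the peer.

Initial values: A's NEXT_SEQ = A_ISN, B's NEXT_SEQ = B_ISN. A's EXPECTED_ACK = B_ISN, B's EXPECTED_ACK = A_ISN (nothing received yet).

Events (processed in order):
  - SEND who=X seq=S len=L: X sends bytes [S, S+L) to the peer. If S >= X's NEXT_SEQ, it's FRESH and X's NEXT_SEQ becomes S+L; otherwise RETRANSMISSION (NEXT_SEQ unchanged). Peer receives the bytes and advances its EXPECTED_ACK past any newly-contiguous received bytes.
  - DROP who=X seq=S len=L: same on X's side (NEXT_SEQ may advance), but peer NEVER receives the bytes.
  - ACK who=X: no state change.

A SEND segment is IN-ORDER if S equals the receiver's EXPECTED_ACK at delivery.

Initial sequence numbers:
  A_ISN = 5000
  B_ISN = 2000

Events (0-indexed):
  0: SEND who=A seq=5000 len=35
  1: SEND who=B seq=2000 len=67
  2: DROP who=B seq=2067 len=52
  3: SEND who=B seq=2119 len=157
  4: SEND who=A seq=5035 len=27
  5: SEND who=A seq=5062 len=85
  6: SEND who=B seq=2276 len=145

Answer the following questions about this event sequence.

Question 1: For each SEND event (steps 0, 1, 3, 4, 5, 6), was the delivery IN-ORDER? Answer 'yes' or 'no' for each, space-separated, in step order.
Step 0: SEND seq=5000 -> in-order
Step 1: SEND seq=2000 -> in-order
Step 3: SEND seq=2119 -> out-of-order
Step 4: SEND seq=5035 -> in-order
Step 5: SEND seq=5062 -> in-order
Step 6: SEND seq=2276 -> out-of-order

Answer: yes yes no yes yes no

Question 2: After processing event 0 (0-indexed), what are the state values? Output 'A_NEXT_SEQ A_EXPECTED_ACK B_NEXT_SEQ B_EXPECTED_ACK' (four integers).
After event 0: A_seq=5035 A_ack=2000 B_seq=2000 B_ack=5035

5035 2000 2000 5035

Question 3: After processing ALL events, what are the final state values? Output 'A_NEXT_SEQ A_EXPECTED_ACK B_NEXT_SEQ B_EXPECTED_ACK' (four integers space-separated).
After event 0: A_seq=5035 A_ack=2000 B_seq=2000 B_ack=5035
After event 1: A_seq=5035 A_ack=2067 B_seq=2067 B_ack=5035
After event 2: A_seq=5035 A_ack=2067 B_seq=2119 B_ack=5035
After event 3: A_seq=5035 A_ack=2067 B_seq=2276 B_ack=5035
After event 4: A_seq=5062 A_ack=2067 B_seq=2276 B_ack=5062
After event 5: A_seq=5147 A_ack=2067 B_seq=2276 B_ack=5147
After event 6: A_seq=5147 A_ack=2067 B_seq=2421 B_ack=5147

Answer: 5147 2067 2421 5147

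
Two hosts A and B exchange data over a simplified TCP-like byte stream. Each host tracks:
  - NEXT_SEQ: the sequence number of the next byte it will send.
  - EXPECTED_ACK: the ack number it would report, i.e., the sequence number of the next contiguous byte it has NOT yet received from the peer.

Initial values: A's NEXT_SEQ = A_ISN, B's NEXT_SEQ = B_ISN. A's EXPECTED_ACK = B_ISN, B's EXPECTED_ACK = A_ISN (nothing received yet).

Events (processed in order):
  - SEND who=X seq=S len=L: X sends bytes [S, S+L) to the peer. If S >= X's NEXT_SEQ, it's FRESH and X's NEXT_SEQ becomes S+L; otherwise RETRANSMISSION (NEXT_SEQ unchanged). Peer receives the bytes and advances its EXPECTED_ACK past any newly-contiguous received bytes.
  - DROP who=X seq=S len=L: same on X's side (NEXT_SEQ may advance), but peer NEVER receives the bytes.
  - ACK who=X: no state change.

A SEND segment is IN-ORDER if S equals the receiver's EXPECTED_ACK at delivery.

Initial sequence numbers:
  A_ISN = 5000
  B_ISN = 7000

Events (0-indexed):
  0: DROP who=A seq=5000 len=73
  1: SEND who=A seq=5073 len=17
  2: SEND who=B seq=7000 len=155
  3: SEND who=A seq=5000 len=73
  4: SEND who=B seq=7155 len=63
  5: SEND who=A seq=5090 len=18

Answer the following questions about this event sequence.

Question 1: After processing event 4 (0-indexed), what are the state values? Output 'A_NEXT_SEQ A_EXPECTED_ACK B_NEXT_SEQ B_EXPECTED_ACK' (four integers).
After event 0: A_seq=5073 A_ack=7000 B_seq=7000 B_ack=5000
After event 1: A_seq=5090 A_ack=7000 B_seq=7000 B_ack=5000
After event 2: A_seq=5090 A_ack=7155 B_seq=7155 B_ack=5000
After event 3: A_seq=5090 A_ack=7155 B_seq=7155 B_ack=5090
After event 4: A_seq=5090 A_ack=7218 B_seq=7218 B_ack=5090

5090 7218 7218 5090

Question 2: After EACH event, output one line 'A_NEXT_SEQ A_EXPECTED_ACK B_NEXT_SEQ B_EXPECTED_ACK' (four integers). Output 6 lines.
5073 7000 7000 5000
5090 7000 7000 5000
5090 7155 7155 5000
5090 7155 7155 5090
5090 7218 7218 5090
5108 7218 7218 5108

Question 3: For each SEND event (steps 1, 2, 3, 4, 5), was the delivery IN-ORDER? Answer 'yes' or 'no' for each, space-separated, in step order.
Step 1: SEND seq=5073 -> out-of-order
Step 2: SEND seq=7000 -> in-order
Step 3: SEND seq=5000 -> in-order
Step 4: SEND seq=7155 -> in-order
Step 5: SEND seq=5090 -> in-order

Answer: no yes yes yes yes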